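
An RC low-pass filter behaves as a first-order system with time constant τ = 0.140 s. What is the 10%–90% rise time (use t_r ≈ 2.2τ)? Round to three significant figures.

t_r ≈ 0.308 s

t_r ≈ 2.2τ = 0.308 s.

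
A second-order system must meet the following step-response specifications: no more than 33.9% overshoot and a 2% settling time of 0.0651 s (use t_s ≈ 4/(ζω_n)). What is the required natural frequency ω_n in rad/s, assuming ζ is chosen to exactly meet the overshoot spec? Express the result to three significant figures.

ζ = −ln(OS)/√(π² + (ln OS)²). With OS = 0.339, ln OS = −1.082 and ζ = 1.082/3.323 = 0.326.
Then ω_n = 4/(ζ t_s) = 4/(0.326 × 0.0651) = 189 rad/s.

ω_n ≈ 189 rad/s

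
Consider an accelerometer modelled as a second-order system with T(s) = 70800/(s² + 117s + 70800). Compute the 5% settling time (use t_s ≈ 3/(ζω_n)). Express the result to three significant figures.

ω_n = √70800 = 266 rad/s; ζ = 117/(2·266) = 0.220.
t_s ≈ 3/(ζω_n) = 3/(0.220·266) = 0.0513 s.

t_s ≈ 0.0513 s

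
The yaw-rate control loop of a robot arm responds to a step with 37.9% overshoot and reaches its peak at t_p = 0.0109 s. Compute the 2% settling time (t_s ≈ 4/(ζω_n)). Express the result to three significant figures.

t_s ≈ 0.0449 s

The overshoot fixes ζ = −ln(OS)/√(π²+ln²(OS)) = 0.295.
t_p = π/ω_d ⇒ ω_d = 288 rad/s; then ω_n = ω_d/√(1−ζ²) = 302 rad/s.
t_s ≈ 4/(ζω_n) = 4/(0.295·302) = 0.0449 s.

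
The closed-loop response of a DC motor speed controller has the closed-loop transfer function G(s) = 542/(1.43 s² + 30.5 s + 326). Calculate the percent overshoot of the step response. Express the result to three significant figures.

%OS ≈ 4.35%

Dividing through by 1.43: denominator becomes s² + 21.33 s + 228.0.
So ω_n = √228.0 = 15.1 rad/s and ζ = 21.33/(2·15.1) = 0.706.
%OS = 100 e^{−πζ/√(1−ζ²)} with ζ = 0.706 gives 4.35%.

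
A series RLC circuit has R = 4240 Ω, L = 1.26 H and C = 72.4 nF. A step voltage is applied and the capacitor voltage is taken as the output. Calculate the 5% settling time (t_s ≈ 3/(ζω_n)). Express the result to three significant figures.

t_s ≈ 0.00178 s

For a series RLC circuit (capacitor voltage as output), ω_n = 1/√(LC) = 1/√(1.26 H · 72.4 nF) = 3310 rad/s.
ζ = (R/2)·√(C/L) = (4240/2)·√(72.4 nF/1.26 H) = 0.508.
t_s ≈ 3/(ζω_n) = 0.00178 s.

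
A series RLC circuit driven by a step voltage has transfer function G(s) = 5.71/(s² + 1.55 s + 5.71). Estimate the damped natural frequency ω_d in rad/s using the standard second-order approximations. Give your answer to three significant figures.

Comparing the denominator to s² + 2ζω_n s + ω_n²: ω_n = √5.71 = 2.39 rad/s, and 2ζω_n = 1.55 so ζ = 1.55/(2·2.39) = 0.324.
ω_d = ω_n√(1−ζ²) = 2.26 rad/s.

ω_d ≈ 2.26 rad/s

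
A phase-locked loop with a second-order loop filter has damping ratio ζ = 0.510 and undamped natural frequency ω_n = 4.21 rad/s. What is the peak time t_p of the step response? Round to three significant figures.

t_p ≈ 0.868 s

The damped frequency is ω_d = ω_n√(1−ζ²) = 4.21·√(1−0.260) = 3.62 rad/s.
Peak time t_p = π/ω_d = π/3.62 = 0.868 s.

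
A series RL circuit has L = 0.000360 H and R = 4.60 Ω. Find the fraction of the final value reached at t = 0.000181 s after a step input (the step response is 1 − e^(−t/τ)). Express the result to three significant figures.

y/y_∞ ≈ 0.901

τ = L/R = 0.000360/4.60 = 0.0000783 s.
y(t)/y_∞ = 1 − e^(−t/τ) = 1 − e^(−0.000181/0.0000783) = 1 − e^(−2.31) = 0.901.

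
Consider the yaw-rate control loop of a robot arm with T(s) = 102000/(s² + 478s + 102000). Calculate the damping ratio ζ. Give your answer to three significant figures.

Matching coefficients with s² + 2ζω_n s + ω_n² gives ω_n² = 102000 ⇒ ω_n = 319 rad/s, and ζ = 478/(2ω_n) = 0.748.

ζ ≈ 0.748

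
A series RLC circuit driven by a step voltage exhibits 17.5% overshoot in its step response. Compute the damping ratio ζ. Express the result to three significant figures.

ζ = −ln(OS)/√(π² + (ln OS)²). With OS = 0.175, ln OS = −1.743 and ζ = 1.743/3.593 = 0.485.

ζ ≈ 0.485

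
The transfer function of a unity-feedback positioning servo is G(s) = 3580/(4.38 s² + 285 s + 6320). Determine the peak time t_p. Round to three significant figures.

Dividing through by 4.38: denominator becomes s² + 65.07 s + 1443.
So ω_n = √1443 = 38.0 rad/s and ζ = 65.07/(2·38.0) = 0.856.
ω_d = ω_n√(1−ζ²) = 19.6 rad/s. t_p = π/ω_d = 0.160 s.

t_p ≈ 0.160 s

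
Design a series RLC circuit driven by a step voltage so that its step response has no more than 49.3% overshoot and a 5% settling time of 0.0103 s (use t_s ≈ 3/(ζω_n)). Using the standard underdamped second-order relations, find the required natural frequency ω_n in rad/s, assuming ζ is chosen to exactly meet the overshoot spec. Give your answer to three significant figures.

Inverting the overshoot relation: ζ = |ln 0.493|/√(π² + ln²0.493) = 0.220.
From t_s ≈ 3/(ζω_n): ω_n = 3/(ζ·t_s) = 3/(0.220·0.0103) = 1330 rad/s.

ω_n ≈ 1330 rad/s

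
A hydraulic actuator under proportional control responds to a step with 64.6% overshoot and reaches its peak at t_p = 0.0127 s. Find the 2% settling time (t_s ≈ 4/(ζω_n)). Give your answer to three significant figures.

t_s ≈ 0.116 s

ζ from %OS: ζ = |ln 0.646|/√(π²+ln²0.646) = 0.138.
From t_p = π/ω_d, ω_d = π/0.0127 = 247 rad/s, so ω_n = ω_d/√(1−ζ²) = 250 rad/s.
t_s ≈ 4/(ζω_n) = 4/(0.138·250) = 0.116 s.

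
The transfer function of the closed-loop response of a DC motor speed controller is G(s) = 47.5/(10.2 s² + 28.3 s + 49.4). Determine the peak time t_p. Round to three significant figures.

Dividing through by 10.2: denominator becomes s² + 2.775 s + 4.843.
So ω_n = √4.843 = 2.20 rad/s and ζ = 2.775/(2·2.20) = 0.630.
ω_d = 2.20·√(1 − 0.630²) = 1.71 rad/s. t_p = π/ω_d = 1.84 s.

t_p ≈ 1.84 s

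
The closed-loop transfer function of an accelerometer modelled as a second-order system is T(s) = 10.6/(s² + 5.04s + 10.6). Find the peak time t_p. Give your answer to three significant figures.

Comparing the denominator to s² + 2ζω_n s + ω_n²: ω_n = √10.6 = 3.26 rad/s, and 2ζω_n = 5.04 so ζ = 5.04/(2·3.26) = 0.774.
ω_d = 3.26·√(1 − 0.774²) = 2.06 rad/s. Then t_p = π/ω_d = 1.52 s.

t_p ≈ 1.52 s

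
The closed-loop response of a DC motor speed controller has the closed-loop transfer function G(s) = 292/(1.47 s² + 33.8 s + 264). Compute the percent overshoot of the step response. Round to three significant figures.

%OS ≈ 0.527%

Dividing through by 1.47: denominator becomes s² + 22.99 s + 179.6.
So ω_n = √179.6 = 13.4 rad/s and ζ = 22.99/(2·13.4) = 0.858.
%OS = 100 e^{−πζ/√(1−ζ²)} with ζ = 0.858 gives 0.527%.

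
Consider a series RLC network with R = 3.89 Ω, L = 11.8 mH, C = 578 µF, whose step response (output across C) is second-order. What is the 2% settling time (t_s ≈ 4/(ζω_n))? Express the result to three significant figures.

For a series RLC circuit (capacitor voltage as output), ω_n = 1/√(LC) = 1/√(11.8 mH · 578 µF) = 383 rad/s.
ζ = (R/2)·√(C/L) = (3.89/2)·√(578 µF/11.8 mH) = 0.430.
t_s ≈ 4/(ζω_n) = 0.0243 s.

t_s ≈ 0.0243 s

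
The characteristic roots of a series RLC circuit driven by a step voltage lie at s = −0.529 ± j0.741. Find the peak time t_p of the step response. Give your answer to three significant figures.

t_p ≈ 4.24 s

t_p = π/ω_d with ω_d = 0.741 (the imaginary part), so t_p = 4.24 s.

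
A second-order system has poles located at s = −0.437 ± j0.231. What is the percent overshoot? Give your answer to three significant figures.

|pole| = ω_n = √(0.437² + 0.231²) = 0.494 rad/s; ζ = cos θ = σ/ω_n = 0.884.
%OS = 100·exp(−πζ/√(1−ζ²)) = 0.262%.

%OS ≈ 0.262%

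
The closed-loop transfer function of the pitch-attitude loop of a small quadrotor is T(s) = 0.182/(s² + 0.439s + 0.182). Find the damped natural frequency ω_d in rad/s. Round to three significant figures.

Comparing the denominator to s² + 2ζω_n s + ω_n²: ω_n = √0.182 = 0.427 rad/s, and 2ζω_n = 0.439 so ζ = 0.439/(2·0.427) = 0.515.
The damped frequency ω_d = ω_n√(1−ζ²) = 0.366 rad/s.

ω_d ≈ 0.366 rad/s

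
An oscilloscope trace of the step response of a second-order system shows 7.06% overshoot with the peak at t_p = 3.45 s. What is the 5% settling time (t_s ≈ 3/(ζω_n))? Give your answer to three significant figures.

t_s ≈ 3.90 s

ζ from %OS: ζ = |ln 0.0706|/√(π²+ln²0.0706) = 0.645.
t_p = π/ω_d ⇒ ω_d = 0.911 rad/s; then ω_n = ω_d/√(1−ζ²) = 1.19 rad/s.
t_s ≈ 3/(ζω_n) = 3/(0.645·1.19) = 3.90 s.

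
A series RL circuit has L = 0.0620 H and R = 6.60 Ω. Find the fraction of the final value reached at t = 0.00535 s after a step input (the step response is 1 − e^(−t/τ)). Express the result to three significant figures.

τ = L/R = 0.0620/6.60 = 0.00939 s.
y(t)/y_∞ = 1 − e^(−t/τ) = 1 − e^(−0.00535/0.00939) = 1 − e^(−0.570) = 0.434.

y/y_∞ ≈ 0.434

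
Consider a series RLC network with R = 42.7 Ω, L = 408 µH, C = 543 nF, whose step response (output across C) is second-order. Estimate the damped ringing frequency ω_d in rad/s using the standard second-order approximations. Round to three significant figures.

ω_d ≈ 42100 rad/s

For a series RLC circuit (capacitor voltage as output), ω_n = 1/√(LC) = 1/√(408 µH · 543 nF) = 67200 rad/s.
ζ = (R/2)·√(C/L) = (42.7/2)·√(543 nF/408 µH) = 0.779.
ω_d = 67200·√(1 − 0.779²) = 42100 rad/s.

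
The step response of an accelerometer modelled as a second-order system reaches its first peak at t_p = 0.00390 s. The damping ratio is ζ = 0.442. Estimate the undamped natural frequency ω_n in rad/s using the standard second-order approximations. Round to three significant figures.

Peak time t_p = π/ω_d, so ω_d = π/t_p = π/0.00390 = 806 rad/s.
ω_n = ω_d/√(1−ζ²) = 806/√0.805 = 898 rad/s.

ω_n ≈ 898 rad/s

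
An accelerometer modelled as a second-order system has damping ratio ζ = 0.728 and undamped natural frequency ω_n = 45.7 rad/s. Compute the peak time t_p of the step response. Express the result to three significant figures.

The damped frequency is ω_d = ω_n√(1−ζ²) = 45.7·√(1−0.530) = 31.3 rad/s.
Peak time t_p = π/ω_d = π/31.3 = 0.100 s.

t_p ≈ 0.100 s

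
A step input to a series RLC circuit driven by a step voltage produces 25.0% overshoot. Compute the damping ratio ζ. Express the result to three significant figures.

ζ ≈ 0.404

ζ = −ln(OS)/√(π² + (ln OS)²). With OS = 0.250, ln OS = −1.386 and ζ = 1.386/3.434 = 0.404.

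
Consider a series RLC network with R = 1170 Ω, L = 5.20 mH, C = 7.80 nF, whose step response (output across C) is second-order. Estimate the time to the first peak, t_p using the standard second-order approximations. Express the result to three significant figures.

For a series RLC circuit (capacitor voltage as output), ω_n = 1/√(LC) = 1/√(5.20 mH · 7.80 nF) = 157000 rad/s.
ζ = (R/2)·√(C/L) = (1170/2)·√(7.80 nF/5.20 mH) = 0.716.
ω_d = ω_n√(1−ζ²) = 110000 rad/s. t_p = π/ω_d = 0.0000287 s.

t_p ≈ 0.0000287 s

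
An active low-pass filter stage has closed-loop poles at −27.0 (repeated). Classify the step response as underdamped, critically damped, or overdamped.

Since there is a repeated negative-real pole, the response is critically damped.

critically damped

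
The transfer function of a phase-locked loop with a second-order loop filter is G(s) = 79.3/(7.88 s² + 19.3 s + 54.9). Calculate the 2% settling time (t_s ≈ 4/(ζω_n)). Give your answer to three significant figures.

t_s ≈ 3.27 s

Dividing through by 7.88: denominator becomes s² + 2.449 s + 6.967.
So ω_n = √6.967 = 2.64 rad/s and ζ = 2.449/(2·2.64) = 0.464.
t_s ≈ 4/(ζω_n) = 3.27 s.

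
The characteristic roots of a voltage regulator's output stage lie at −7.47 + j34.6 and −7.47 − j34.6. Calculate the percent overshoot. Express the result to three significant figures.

|pole| = ω_n = √(7.47² + 34.6²) = 35.4 rad/s; ζ = cos θ = σ/ω_n = 0.211.
%OS = 100 e^{−πζ/√(1−ζ²)} with ζ = 0.211 gives 50.8%.

%OS ≈ 50.8%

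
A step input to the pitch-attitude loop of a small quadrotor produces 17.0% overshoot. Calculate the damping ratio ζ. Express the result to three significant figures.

Inverting the overshoot relation: ζ = |ln 0.170|/√(π² + ln²0.170) = 0.491.

ζ ≈ 0.491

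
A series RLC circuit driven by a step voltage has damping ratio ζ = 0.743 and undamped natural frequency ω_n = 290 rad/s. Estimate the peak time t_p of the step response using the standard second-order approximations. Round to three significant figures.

The damped frequency is ω_d = ω_n√(1−ζ²) = 290·√(1−0.552) = 194 rad/s.
Peak time t_p = π/ω_d = π/194 = 0.0162 s.

t_p ≈ 0.0162 s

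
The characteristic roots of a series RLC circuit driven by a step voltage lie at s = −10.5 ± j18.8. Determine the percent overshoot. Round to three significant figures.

|pole| = ω_n = √(10.5² + 18.8²) = 21.5 rad/s; ζ = cos θ = σ/ω_n = 0.488.
%OS = 100 e^{−πζ/√(1−ζ²)} with ζ = 0.488 gives 17.3%.

%OS ≈ 17.3%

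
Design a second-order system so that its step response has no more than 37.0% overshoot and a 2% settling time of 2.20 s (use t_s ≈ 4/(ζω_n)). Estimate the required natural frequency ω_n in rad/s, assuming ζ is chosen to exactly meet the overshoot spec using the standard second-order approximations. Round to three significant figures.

ω_n ≈ 6.03 rad/s

ζ = −ln(OS)/√(π² + (ln OS)²). With OS = 0.370, ln OS = −0.9943 and ζ = 0.9943/3.295 = 0.302.
From t_s ≈ 4/(ζω_n): ω_n = 4/(ζ·t_s) = 4/(0.302·2.20) = 6.03 rad/s.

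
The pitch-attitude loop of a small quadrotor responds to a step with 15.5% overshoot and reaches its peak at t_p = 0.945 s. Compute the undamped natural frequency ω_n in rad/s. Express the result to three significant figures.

The overshoot fixes ζ = −ln(OS)/√(π²+ln²(OS)) = 0.510.
From t_p = π/ω_d, ω_d = π/0.945 = 3.32 rad/s, so ω_n = ω_d/√(1−ζ²) = 3.87 rad/s.

ω_n ≈ 3.87 rad/s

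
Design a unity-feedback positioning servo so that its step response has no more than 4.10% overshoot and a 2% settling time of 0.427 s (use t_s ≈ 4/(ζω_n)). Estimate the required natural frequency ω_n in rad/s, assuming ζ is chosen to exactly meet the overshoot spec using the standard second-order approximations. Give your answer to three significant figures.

From %OS = 100·exp(−πζ/√(1−ζ²)), invert to get ζ = −ln(OS)/√(π² + ln²(OS)) with OS = 0.0410.
−ln 0.0410 = 3.194, so ζ = 3.194/√(π² + 10.20) = 0.713.
From t_s ≈ 4/(ζω_n): ω_n = 4/(ζ·t_s) = 4/(0.713·0.427) = 13.1 rad/s.

ω_n ≈ 13.1 rad/s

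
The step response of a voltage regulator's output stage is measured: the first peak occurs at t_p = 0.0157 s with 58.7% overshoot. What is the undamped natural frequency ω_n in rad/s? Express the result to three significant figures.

ω_n ≈ 203 rad/s

From the overshoot, ζ = −ln(OS)/√(π²+ln²(OS)) = 0.167.
From t_p = π/ω_d, ω_d = π/0.0157 = 200 rad/s, so ω_n = ω_d/√(1−ζ²) = 203 rad/s.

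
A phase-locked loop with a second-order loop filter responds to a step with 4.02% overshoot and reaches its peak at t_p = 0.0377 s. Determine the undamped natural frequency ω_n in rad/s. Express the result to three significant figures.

ζ from %OS: ζ = |ln 0.0402|/√(π²+ln²0.0402) = 0.715.
t_p = π/ω_d ⇒ ω_d = 83.3 rad/s; then ω_n = ω_d/√(1−ζ²) = 119 rad/s.

ω_n ≈ 119 rad/s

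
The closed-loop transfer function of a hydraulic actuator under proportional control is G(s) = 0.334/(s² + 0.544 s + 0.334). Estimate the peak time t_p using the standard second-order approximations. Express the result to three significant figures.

ω_n = √0.334 = 0.578 rad/s; ζ = 0.544/(2·0.578) = 0.471.
ω_d = 0.578·√(1 − 0.471²) = 0.510 rad/s. Then t_p = π/ω_d = 6.16 s.

t_p ≈ 6.16 s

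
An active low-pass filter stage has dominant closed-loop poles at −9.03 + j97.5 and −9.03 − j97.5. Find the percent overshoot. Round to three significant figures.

%OS ≈ 74.8%

|pole| = ω_n = √(9.03² + 97.5²) = 97.9 rad/s; ζ = cos θ = σ/ω_n = 0.0922.
%OS = 100·exp(−πζ/√(1−ζ²)) = 74.8%.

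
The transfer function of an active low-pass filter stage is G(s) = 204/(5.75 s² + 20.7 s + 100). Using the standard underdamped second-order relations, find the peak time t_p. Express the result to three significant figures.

Dividing through by 5.75: denominator becomes s² + 3.600 s + 17.39.
So ω_n = √17.39 = 4.17 rad/s and ζ = 3.600/(2·4.17) = 0.432.
ω_d = 4.17·√(1 − 0.432²) = 3.76 rad/s. t_p = π/ω_d = 0.835 s.

t_p ≈ 0.835 s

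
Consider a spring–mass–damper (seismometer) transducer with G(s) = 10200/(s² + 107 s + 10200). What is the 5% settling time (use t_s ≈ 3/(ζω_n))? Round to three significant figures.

t_s ≈ 0.0561 s

ω_n = √10200 = 101 rad/s; ζ = 107/(2·101) = 0.530.
t_s ≈ 3/(ζω_n) = 3/(0.530·101) = 0.0561 s.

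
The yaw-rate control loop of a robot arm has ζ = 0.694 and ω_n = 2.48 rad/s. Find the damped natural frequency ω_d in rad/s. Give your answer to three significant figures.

ω_d = ω_n√(1−ζ²) = 2.48·√0.518 = 1.79 rad/s.

ω_d ≈ 1.79 rad/s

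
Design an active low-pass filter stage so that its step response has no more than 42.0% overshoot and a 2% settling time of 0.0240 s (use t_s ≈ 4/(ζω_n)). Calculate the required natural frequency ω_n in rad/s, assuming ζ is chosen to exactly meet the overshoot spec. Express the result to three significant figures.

ω_n ≈ 626 rad/s

From %OS = 100·exp(−πζ/√(1−ζ²)), invert to get ζ = −ln(OS)/√(π² + ln²(OS)) with OS = 0.420.
−ln 0.420 = 0.8675, so ζ = 0.8675/√(π² + 0.7526) = 0.266.
From t_s ≈ 4/(ζω_n): ω_n = 4/(ζ·t_s) = 4/(0.266·0.0240) = 626 rad/s.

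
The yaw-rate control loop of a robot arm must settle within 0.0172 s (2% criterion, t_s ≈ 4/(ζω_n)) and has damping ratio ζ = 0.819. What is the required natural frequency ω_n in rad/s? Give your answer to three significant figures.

Rearranging t_s ≈ 4/(ζω_n) gives ω_n = 4/(ζ·t_s) = 4/(0.819 × 0.0172) = 284 rad/s.

ω_n ≈ 284 rad/s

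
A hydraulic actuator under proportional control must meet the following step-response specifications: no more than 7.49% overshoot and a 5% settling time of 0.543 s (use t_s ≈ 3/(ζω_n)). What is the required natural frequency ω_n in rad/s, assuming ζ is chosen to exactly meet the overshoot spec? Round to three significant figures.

ζ = −ln(OS)/√(π² + (ln OS)²). With OS = 0.0749, ln OS = −2.592 and ζ = 2.592/4.073 = 0.636.
From t_s ≈ 3/(ζω_n): ω_n = 3/(ζ·t_s) = 3/(0.636·0.543) = 8.68 rad/s.

ω_n ≈ 8.68 rad/s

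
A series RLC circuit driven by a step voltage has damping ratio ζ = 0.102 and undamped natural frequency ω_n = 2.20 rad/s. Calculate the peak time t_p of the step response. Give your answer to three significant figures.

t_p ≈ 1.44 s

The damped frequency is ω_d = ω_n√(1−ζ²) = 2.20·√(1−0.0104) = 2.19 rad/s.
Peak time t_p = π/ω_d = π/2.19 = 1.44 s.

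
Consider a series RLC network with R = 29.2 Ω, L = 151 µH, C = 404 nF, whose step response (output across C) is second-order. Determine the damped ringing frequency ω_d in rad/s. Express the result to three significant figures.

For a series RLC circuit (capacitor voltage as output), ω_n = 1/√(LC) = 1/√(151 µH · 404 nF) = 128000 rad/s.
ζ = (R/2)·√(C/L) = (29.2/2)·√(404 nF/151 µH) = 0.755.
ω_d = 128000·√(1 − 0.755²) = 83900 rad/s.

ω_d ≈ 83900 rad/s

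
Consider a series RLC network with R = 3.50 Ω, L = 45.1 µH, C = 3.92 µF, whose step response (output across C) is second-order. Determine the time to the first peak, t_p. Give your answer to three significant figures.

t_p ≈ 0.0000488 s

For a series RLC circuit (capacitor voltage as output), ω_n = 1/√(LC) = 1/√(45.1 µH · 3.92 µF) = 75200 rad/s.
ζ = (R/2)·√(C/L) = (3.50/2)·√(3.92 µF/45.1 µH) = 0.516.
The damped frequency ω_d = ω_n√(1−ζ²) = 64400 rad/s. t_p = π/ω_d = 0.0000488 s.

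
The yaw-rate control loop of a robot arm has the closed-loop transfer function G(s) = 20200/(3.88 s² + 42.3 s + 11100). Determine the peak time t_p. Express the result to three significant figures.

t_p ≈ 0.0590 s

Dividing through by 3.88: denominator becomes s² + 10.90 s + 2861.
So ω_n = √2861 = 53.5 rad/s and ζ = 10.90/(2·53.5) = 0.102.
ω_d = ω_n√(1−ζ²) = 53.2 rad/s. t_p = π/ω_d = 0.0590 s.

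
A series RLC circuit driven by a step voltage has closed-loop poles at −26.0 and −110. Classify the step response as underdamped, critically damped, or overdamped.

overdamped

Since the poles are distinct, negative and real, the response is overdamped.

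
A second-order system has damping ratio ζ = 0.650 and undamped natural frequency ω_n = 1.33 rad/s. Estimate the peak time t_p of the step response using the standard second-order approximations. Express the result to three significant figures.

t_p ≈ 3.11 s

The damped frequency is ω_d = ω_n√(1−ζ²) = 1.33·√(1−0.423) = 1.01 rad/s.
Peak time t_p = π/ω_d = π/1.01 = 3.11 s.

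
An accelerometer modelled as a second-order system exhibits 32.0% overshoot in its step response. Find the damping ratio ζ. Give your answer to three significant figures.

ζ ≈ 0.341

From %OS = 100·exp(−πζ/√(1−ζ²)), invert to get ζ = −ln(OS)/√(π² + ln²(OS)) with OS = 0.320.
−ln 0.320 = 1.139, so ζ = 1.139/√(π² + 1.298) = 0.341.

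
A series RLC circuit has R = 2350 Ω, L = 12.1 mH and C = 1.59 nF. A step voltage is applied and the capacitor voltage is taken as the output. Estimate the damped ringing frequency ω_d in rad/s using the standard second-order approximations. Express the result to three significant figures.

For a series RLC circuit (capacitor voltage as output), ω_n = 1/√(LC) = 1/√(12.1 mH · 1.59 nF) = 228000 rad/s.
ζ = (R/2)·√(C/L) = (2350/2)·√(1.59 nF/12.1 mH) = 0.426.
ω_d = ω_n√(1−ζ²) = 206000 rad/s.

ω_d ≈ 206000 rad/s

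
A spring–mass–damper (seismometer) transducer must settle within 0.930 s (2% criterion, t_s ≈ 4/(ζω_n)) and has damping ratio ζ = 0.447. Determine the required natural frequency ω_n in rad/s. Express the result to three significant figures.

Rearranging t_s ≈ 4/(ζω_n) gives ω_n = 4/(ζ·t_s) = 4/(0.447 × 0.930) = 9.62 rad/s.

ω_n ≈ 9.62 rad/s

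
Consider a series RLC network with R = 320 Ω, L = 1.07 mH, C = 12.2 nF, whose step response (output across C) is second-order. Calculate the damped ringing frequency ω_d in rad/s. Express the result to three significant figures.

For a series RLC circuit (capacitor voltage as output), ω_n = 1/√(LC) = 1/√(1.07 mH · 12.2 nF) = 277000 rad/s.
ζ = (R/2)·√(C/L) = (320/2)·√(12.2 nF/1.07 mH) = 0.540.
ω_d = 277000·√(1 − 0.540²) = 233000 rad/s.

ω_d ≈ 233000 rad/s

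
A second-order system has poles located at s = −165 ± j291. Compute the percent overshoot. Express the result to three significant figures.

|pole| = ω_n = √(165² + 291²) = 335 rad/s; ζ = cos θ = σ/ω_n = 0.493.
%OS = 100·exp(−πζ/√(1−ζ²)) = 16.8%.

%OS ≈ 16.8%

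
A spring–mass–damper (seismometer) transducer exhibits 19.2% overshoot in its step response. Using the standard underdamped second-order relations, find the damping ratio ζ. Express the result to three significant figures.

ζ ≈ 0.465

Inverting the overshoot relation: ζ = |ln 0.192|/√(π² + ln²0.192) = 0.465.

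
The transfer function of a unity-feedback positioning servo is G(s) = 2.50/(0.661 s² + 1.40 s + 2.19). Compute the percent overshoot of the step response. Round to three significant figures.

%OS ≈ 10.6%

Dividing through by 0.661: denominator becomes s² + 2.118 s + 3.313.
So ω_n = √3.313 = 1.82 rad/s and ζ = 2.118/(2·1.82) = 0.582.
%OS = 100·exp(−πζ/√(1−ζ²)) = 10.6%.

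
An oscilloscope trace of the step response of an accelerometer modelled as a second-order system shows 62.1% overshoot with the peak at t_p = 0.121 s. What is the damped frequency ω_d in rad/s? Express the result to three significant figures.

ω_d ≈ 26.0 rad/s

t_p = π/ω_d, so ω_d = π/0.121 = 26.0 rad/s.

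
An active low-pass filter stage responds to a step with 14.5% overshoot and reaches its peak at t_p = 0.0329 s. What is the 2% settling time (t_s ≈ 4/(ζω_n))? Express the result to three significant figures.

t_s ≈ 0.0682 s

ζ from %OS: ζ = |ln 0.145|/√(π²+ln²0.145) = 0.524.
From t_p = π/ω_d, ω_d = π/0.0329 = 95.5 rad/s, so ω_n = ω_d/√(1−ζ²) = 112 rad/s.
t_s ≈ 4/(ζω_n) = 4/(0.524·112) = 0.0682 s.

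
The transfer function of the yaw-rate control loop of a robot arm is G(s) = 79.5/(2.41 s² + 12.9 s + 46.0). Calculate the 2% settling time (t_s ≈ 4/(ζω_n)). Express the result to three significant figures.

t_s ≈ 1.49 s

Dividing through by 2.41: denominator becomes s² + 5.353 s + 19.09.
So ω_n = √19.09 = 4.37 rad/s and ζ = 5.353/(2·4.37) = 0.613.
t_s ≈ 4/(ζω_n) = 1.49 s.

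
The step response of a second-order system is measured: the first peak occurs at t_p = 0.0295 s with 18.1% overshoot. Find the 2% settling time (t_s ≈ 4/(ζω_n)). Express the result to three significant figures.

The overshoot fixes ζ = −ln(OS)/√(π²+ln²(OS)) = 0.478.
From t_p = π/ω_d, ω_d = π/0.0295 = 106 rad/s, so ω_n = ω_d/√(1−ζ²) = 121 rad/s.
t_s ≈ 4/(ζω_n) = 4/(0.478·121) = 0.0690 s.

t_s ≈ 0.0690 s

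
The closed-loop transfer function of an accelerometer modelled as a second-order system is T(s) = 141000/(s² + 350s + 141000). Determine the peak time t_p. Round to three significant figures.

ω_n = √141000 = 375 rad/s; ζ = 350/(2·375) = 0.466.
ω_d = 375·√(1 − 0.466²) = 332 rad/s. Then t_p = π/ω_d = 0.00946 s.

t_p ≈ 0.00946 s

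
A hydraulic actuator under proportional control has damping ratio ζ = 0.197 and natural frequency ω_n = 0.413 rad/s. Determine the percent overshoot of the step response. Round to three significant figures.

%OS ≈ 53.2%

For an underdamped second-order system, %OS = 100·exp(−πζ/√(1−ζ²)).
πζ/√(1−ζ²) = π·0.197/√(1−0.0388) = 0.6313, so %OS = 100·e^(−0.6313) = 53.2%.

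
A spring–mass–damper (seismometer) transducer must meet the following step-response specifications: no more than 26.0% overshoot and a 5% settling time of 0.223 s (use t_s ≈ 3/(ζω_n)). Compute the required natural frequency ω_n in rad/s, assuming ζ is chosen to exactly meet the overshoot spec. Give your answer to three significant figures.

From %OS = 100·exp(−πζ/√(1−ζ²)), invert to get ζ = −ln(OS)/√(π² + ln²(OS)) with OS = 0.260.
−ln 0.260 = 1.347, so ζ = 1.347/√(π² + 1.815) = 0.394.
Then ω_n = 3/(ζ t_s) = 3/(0.394 × 0.223) = 34.1 rad/s.

ω_n ≈ 34.1 rad/s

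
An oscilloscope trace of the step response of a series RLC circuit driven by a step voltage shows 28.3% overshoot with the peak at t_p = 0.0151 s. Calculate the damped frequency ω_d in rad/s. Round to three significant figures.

t_p = π/ω_d, so ω_d = π/0.0151 = 208 rad/s.

ω_d ≈ 208 rad/s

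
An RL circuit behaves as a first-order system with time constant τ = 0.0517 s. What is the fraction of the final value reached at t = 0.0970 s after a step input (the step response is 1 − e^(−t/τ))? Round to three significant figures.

y/y_∞ ≈ 0.847

y(t)/y_∞ = 1 − e^(−t/τ) = 1 − e^(−0.0970/0.0517) = 1 − e^(−1.88) = 0.847.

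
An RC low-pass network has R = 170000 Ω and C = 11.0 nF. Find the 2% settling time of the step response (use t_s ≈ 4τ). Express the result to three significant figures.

t_s ≈ 0.00748 s

τ = RC = 170000 × 11.0 nF = 0.00187 s.
t_s ≈ 4τ = 0.00748 s.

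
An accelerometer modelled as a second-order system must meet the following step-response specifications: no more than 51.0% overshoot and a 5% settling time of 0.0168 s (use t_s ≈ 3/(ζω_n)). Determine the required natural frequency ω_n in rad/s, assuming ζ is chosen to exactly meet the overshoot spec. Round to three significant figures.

From %OS = 100·exp(−πζ/√(1−ζ²)), invert to get ζ = −ln(OS)/√(π² + ln²(OS)) with OS = 0.510.
−ln 0.510 = 0.6733, so ζ = 0.6733/√(π² + 0.4534) = 0.210.
Then ω_n = 3/(ζ t_s) = 3/(0.210 × 0.0168) = 852 rad/s.

ω_n ≈ 852 rad/s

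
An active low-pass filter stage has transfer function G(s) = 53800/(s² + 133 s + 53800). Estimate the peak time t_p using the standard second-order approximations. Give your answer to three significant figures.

Matching coefficients with s² + 2ζω_n s + ω_n² gives ω_n² = 53800 ⇒ ω_n = 232 rad/s, and ζ = 133/(2ω_n) = 0.287.
ω_d = ω_n√(1−ζ²) = 222 rad/s. Then t_p = π/ω_d = 0.0141 s.

t_p ≈ 0.0141 s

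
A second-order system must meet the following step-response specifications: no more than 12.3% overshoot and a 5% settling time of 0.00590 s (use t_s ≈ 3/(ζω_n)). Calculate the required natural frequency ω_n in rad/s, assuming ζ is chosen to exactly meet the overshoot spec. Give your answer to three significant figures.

ω_n ≈ 916 rad/s

From %OS = 100·exp(−πζ/√(1−ζ²)), invert to get ζ = −ln(OS)/√(π² + ln²(OS)) with OS = 0.123.
−ln 0.123 = 2.096, so ζ = 2.096/√(π² + 4.391) = 0.555.
Then ω_n = 3/(ζ t_s) = 3/(0.555 × 0.00590) = 916 rad/s.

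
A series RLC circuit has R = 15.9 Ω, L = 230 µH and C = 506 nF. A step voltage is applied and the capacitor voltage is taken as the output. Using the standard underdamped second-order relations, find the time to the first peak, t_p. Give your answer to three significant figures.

t_p ≈ 0.0000365 s

For a series RLC circuit (capacitor voltage as output), ω_n = 1/√(LC) = 1/√(230 µH · 506 nF) = 92700 rad/s.
ζ = (R/2)·√(C/L) = (15.9/2)·√(506 nF/230 µH) = 0.373.
ω_d = ω_n√(1−ζ²) = 86000 rad/s. t_p = π/ω_d = 0.0000365 s.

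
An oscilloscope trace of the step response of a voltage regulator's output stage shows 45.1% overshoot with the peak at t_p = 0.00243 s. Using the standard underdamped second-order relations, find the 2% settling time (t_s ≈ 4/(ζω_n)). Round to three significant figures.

t_s ≈ 0.0122 s

The overshoot fixes ζ = −ln(OS)/√(π²+ln²(OS)) = 0.246.
From t_p = π/ω_d, ω_d = π/0.00243 = 1290 rad/s, so ω_n = ω_d/√(1−ζ²) = 1330 rad/s.
t_s ≈ 4/(ζω_n) = 4/(0.246·1330) = 0.0122 s.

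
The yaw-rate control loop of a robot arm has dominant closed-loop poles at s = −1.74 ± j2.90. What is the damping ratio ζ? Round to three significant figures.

The poles are at −σ ± jω_d with σ = 1.74 and ω_d = 2.90, so ω_n = √(σ²+ω_d²) = 3.38 rad/s and ζ = σ/ω_n = 0.514.

ζ ≈ 0.514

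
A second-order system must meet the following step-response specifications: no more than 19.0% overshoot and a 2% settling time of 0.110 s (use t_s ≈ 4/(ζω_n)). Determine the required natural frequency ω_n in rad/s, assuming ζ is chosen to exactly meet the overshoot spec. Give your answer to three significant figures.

ω_n ≈ 77.8 rad/s

ζ = −ln(OS)/√(π² + (ln OS)²). With OS = 0.190, ln OS = −1.661 and ζ = 1.661/3.554 = 0.467.
Then ω_n = 4/(ζ t_s) = 4/(0.467 × 0.110) = 77.8 rad/s.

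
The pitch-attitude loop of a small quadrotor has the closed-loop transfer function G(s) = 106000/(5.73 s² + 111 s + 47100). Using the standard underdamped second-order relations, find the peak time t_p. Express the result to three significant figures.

Dividing through by 5.73: denominator becomes s² + 19.37 s + 8220.
So ω_n = √8220 = 90.7 rad/s and ζ = 19.37/(2·90.7) = 0.107.
The damped frequency ω_d = ω_n√(1−ζ²) = 90.1 rad/s. t_p = π/ω_d = 0.0349 s.

t_p ≈ 0.0349 s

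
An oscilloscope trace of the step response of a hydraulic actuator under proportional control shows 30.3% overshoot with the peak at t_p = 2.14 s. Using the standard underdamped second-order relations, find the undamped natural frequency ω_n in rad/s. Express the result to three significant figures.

ω_n ≈ 1.57 rad/s

The overshoot fixes ζ = −ln(OS)/√(π²+ln²(OS)) = 0.355.
From t_p = π/ω_d, ω_d = π/2.14 = 1.47 rad/s, so ω_n = ω_d/√(1−ζ²) = 1.57 rad/s.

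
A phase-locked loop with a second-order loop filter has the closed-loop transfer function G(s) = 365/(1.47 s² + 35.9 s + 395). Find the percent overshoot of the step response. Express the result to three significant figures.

Dividing through by 1.47: denominator becomes s² + 24.42 s + 268.7.
So ω_n = √268.7 = 16.4 rad/s and ζ = 24.42/(2·16.4) = 0.745.
%OS = 100 e^{−πζ/√(1−ζ²)} with ζ = 0.745 gives 3.00%.

%OS ≈ 3.00%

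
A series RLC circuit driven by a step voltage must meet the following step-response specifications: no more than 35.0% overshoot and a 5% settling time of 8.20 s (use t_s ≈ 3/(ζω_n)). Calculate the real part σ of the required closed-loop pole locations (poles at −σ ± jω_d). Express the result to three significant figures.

The settling-time spec alone fixes σ = ζω_n = 3/t_s = 3/8.20 = 0.366.
(Overshoot then fixes ζ = 0.317 and hence ω_d = σ·√(1−ζ²)/ζ = 1.09 rad/s.)

σ ≈ 0.366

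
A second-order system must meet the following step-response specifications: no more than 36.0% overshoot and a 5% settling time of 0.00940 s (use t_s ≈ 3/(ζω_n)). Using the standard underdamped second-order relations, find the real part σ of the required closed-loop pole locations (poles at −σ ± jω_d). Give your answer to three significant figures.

The settling-time spec alone fixes σ = ζω_n = 3/t_s = 3/0.00940 = 319.
(Overshoot then fixes ζ = 0.309 and hence ω_d = σ·√(1−ζ²)/ζ = 981 rad/s.)

σ ≈ 319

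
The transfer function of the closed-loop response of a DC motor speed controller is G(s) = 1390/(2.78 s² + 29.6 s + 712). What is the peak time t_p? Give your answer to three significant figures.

Dividing through by 2.78: denominator becomes s² + 10.65 s + 256.1.
So ω_n = √256.1 = 16.0 rad/s and ζ = 10.65/(2·16.0) = 0.333.
The damped frequency ω_d = ω_n√(1−ζ²) = 15.1 rad/s. t_p = π/ω_d = 0.208 s.

t_p ≈ 0.208 s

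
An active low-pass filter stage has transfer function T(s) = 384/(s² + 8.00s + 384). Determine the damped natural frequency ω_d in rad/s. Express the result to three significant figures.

Matching coefficients with s² + 2ζω_n s + ω_n² gives ω_n² = 384 ⇒ ω_n = 19.6 rad/s, and ζ = 8.00/(2ω_n) = 0.204.
ω_d = 19.6·√(1 − 0.204²) = 19.2 rad/s.

ω_d ≈ 19.2 rad/s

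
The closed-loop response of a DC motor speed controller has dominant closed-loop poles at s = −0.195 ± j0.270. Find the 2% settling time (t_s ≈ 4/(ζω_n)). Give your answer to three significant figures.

For poles at −σ ± jω_d, ζω_n = σ = 0.195, so t_s ≈ 4/σ = 20.5 s.

t_s ≈ 20.5 s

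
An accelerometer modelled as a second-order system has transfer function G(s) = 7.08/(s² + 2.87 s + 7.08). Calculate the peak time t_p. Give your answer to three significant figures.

t_p ≈ 1.40 s

Matching coefficients with s² + 2ζω_n s + ω_n² gives ω_n² = 7.08 ⇒ ω_n = 2.66 rad/s, and ζ = 2.87/(2ω_n) = 0.539.
ω_d = ω_n√(1−ζ²) = 2.24 rad/s. Then t_p = π/ω_d = 1.40 s.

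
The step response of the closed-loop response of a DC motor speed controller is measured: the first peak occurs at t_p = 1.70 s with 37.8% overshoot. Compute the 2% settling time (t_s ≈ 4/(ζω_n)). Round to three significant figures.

The overshoot fixes ζ = −ln(OS)/√(π²+ln²(OS)) = 0.296.
t_p = π/ω_d ⇒ ω_d = 1.85 rad/s; then ω_n = ω_d/√(1−ζ²) = 1.93 rad/s.
t_s ≈ 4/(ζω_n) = 4/(0.296·1.93) = 6.99 s.

t_s ≈ 6.99 s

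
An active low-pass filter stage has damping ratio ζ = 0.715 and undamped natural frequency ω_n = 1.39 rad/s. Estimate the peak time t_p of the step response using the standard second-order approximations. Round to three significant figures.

t_p ≈ 3.23 s

The damped frequency is ω_d = ω_n√(1−ζ²) = 1.39·√(1−0.511) = 0.972 rad/s.
Peak time t_p = π/ω_d = π/0.972 = 3.23 s.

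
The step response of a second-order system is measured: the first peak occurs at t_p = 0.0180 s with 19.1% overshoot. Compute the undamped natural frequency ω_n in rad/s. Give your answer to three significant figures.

The overshoot fixes ζ = −ln(OS)/√(π²+ln²(OS)) = 0.466.
From t_p = π/ω_d, ω_d = π/0.0180 = 175 rad/s, so ω_n = ω_d/√(1−ζ²) = 197 rad/s.

ω_n ≈ 197 rad/s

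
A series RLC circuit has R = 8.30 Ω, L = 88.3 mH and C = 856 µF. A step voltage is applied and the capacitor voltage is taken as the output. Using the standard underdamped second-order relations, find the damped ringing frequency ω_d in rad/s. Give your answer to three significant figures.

For a series RLC circuit (capacitor voltage as output), ω_n = 1/√(LC) = 1/√(88.3 mH · 856 µF) = 115 rad/s.
ζ = (R/2)·√(C/L) = (8.30/2)·√(856 µF/88.3 mH) = 0.409.
ω_d = 115·√(1 − 0.409²) = 105 rad/s.

ω_d ≈ 105 rad/s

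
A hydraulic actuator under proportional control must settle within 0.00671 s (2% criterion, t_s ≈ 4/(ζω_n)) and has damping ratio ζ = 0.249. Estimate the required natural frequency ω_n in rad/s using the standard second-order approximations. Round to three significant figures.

ω_n ≈ 2390 rad/s

Rearranging t_s ≈ 4/(ζω_n) gives ω_n = 4/(ζ·t_s) = 4/(0.249 × 0.00671) = 2390 rad/s.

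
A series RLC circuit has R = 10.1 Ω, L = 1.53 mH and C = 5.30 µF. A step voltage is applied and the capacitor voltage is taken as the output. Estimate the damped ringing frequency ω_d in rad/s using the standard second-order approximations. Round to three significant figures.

For a series RLC circuit (capacitor voltage as output), ω_n = 1/√(LC) = 1/√(1.53 mH · 5.30 µF) = 11100 rad/s.
ζ = (R/2)·√(C/L) = (10.1/2)·√(5.30 µF/1.53 mH) = 0.297.
ω_d = 11100·√(1 − 0.297²) = 10600 rad/s.

ω_d ≈ 10600 rad/s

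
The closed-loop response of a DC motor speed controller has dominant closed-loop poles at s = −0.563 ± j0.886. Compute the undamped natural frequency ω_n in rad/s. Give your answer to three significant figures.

ω_n ≈ 1.05 rad/s

The poles are at −σ ± jω_d with σ = 0.563 and ω_d = 0.886, so ω_n = √(σ²+ω_d²) = 1.05 rad/s and ζ = σ/ω_n = 0.536.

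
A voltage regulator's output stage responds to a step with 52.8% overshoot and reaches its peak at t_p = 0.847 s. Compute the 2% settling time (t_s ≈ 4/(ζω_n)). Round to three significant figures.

t_s ≈ 5.30 s

From the overshoot, ζ = −ln(OS)/√(π²+ln²(OS)) = 0.199.
t_p = π/ω_d ⇒ ω_d = 3.71 rad/s; then ω_n = ω_d/√(1−ζ²) = 3.78 rad/s.
t_s ≈ 4/(ζω_n) = 4/(0.199·3.78) = 5.30 s.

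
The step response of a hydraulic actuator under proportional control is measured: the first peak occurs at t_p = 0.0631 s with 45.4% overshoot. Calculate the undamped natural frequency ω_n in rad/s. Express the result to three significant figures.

From the overshoot, ζ = −ln(OS)/√(π²+ln²(OS)) = 0.244.
t_p = π/ω_d ⇒ ω_d = 49.8 rad/s; then ω_n = ω_d/√(1−ζ²) = 51.3 rad/s.

ω_n ≈ 51.3 rad/s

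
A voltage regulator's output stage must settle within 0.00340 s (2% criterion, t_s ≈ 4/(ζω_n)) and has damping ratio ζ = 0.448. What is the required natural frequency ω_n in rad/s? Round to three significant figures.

ω_n ≈ 2630 rad/s

Rearranging t_s ≈ 4/(ζω_n) gives ω_n = 4/(ζ·t_s) = 4/(0.448 × 0.00340) = 2630 rad/s.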